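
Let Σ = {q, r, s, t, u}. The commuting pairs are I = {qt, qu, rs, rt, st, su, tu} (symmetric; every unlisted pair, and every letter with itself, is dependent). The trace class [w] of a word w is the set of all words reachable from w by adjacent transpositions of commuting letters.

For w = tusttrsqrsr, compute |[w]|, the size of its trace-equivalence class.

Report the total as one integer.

piece 0:t — minimal
piece 1:u — minimal
piece 2:s — minimal
piece 3:t rests on {0:t}
piece 4:t rests on {3:t}
piece 5:r rests on {1:u}
piece 6:s rests on {2:s}
piece 7:q rests on {5:r, 6:s}
piece 8:r rests on {7:q}
piece 9:s rests on {7:q}
piece 10:r rests on {8:r}
minimal pieces: {0:t, 1:u, 2:s}
ways to finish when only these pieces remain (= sum over removing one remaining piece with nothing left below it):
  1 left: {4}→1  {9}→1  {10}→1
  2 left: {3,4}→1  {4,9}→2  {4,10}→2  {8,10}→1  {9,10}→2
  3 left: {0,3,4}→1  {3,4,9}→3  {3,4,10}→3  {4,8,10}→3  {4,9,10}→6  {8,9,10}→3
  4 left: {0,3,4,9}→4  {0,3,4,10}→4  {3,4,8,10}→6  {3,4,9,10}→12  {4,8,9,10}→12  {7,8,9,10}→3
  5 left: {0,3,4,8,10}→10  {0,3,4,9,10}→20  {3,4,8,9,10}→30  {4,7,8,9,10}→15  {5,7,8,9,10}→3  {6,7,8,9,10}→3
  6 left: {0,3,4,8,9,10}→60  {1,5,7,8,9,10}→3  {2,6,7,8,9,10}→3  {3,4,7,8,9,10}→45  {4,5,7,8,9,10}→18  {4,6,7,8,9,10}→18  {5,6,7,8,9,10}→6
  7 left: {0,3,4,7,8,9,10}→105  {1,4,5,7,8,9,10}→21  {1,5,6,7,8,9,10}→9  {2,4,6,7,8,9,10}→21  {2,5,6,7,8,9,10}→9  {3,4,5,7,8,9,10}→63  {3,4,6,7,8,9,10}→63  {4,5,6,7,8,9,10}→42
  8 left: {0,3,4,5,7,8,9,10}→168  {0,3,4,6,7,8,9,10}→168  {1,2,5,6,7,8,9,10}→18  {1,3,4,5,7,8,9,10}→84  {1,4,5,6,7,8,9,10}→72  {2,3,4,6,7,8,9,10}→84  {2,4,5,6,7,8,9,10}→72  {3,4,5,6,7,8,9,10}→168
  9 left: {0,1,3,4,5,7,8,9,10}→252  {0,2,3,4,6,7,8,9,10}→252  {0,3,4,5,6,7,8,9,10}→504  {1,2,4,5,6,7,8,9,10}→162  {1,3,4,5,6,7,8,9,10}→324  {2,3,4,5,6,7,8,9,10}→324
  placing 0:t first → 810 extensions
  placing 1:u first → 1080 extensions
  placing 2:s first → 1080 extensions
total linear extensions = 2970

2970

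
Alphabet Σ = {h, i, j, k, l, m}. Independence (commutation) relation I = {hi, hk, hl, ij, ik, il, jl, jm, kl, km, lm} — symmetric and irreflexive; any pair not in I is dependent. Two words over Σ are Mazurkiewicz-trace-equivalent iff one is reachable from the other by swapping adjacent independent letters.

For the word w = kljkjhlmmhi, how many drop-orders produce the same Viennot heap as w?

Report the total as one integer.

drop 0:k onto floor
drop 1:l onto floor
drop 2:j onto {0:k}
drop 3:k onto {2:j}
drop 4:j onto {3:k}
drop 5:h onto {4:j}
drop 6:l onto {1:l}
drop 7:m onto {5:h}
drop 8:m onto {7:m}
drop 9:h onto {8:m}
drop 10:i onto {8:m}
ground layer = {0:k, 1:l}
drop-orders for the pieces not yet dropped (sum over which currently-grounded one goes next):
  1 to go: {6} 1  {9} 1  {10} 1
  2 to go: {1,6} 1  {6,9} 2  {6,10} 2  {9,10} 2
  3 to go: {1,6,9} 3  {1,6,10} 3  {6,9,10} 6  {8,9,10} 2
  4 to go: {1,6,9,10} 12  {6,8,9,10} 8  {7,8,9,10} 2
  5 to go: {1,6,8,9,10} 20  {5,7,8,9,10} 2  {6,7,8,9,10} 10
  6 to go: {1,6,7,8,9,10} 30  {4,5,7,8,9,10} 2  {5,6,7,8,9,10} 12
  7 to go: {1,5,6,7,8,9,10} 42  {3,4,5,7,8,9,10} 2  {4,5,6,7,8,9,10} 14
  8 to go: {1,4,5,6,7,8,9,10} 56  {2,3,4,5,7,8,9,10} 2  {3,4,5,6,7,8,9,10} 16
  9 to go: {0,2,3,4,5,7,8,9,10} 2  {1,3,4,5,6,7,8,9,10} 72  {2,3,4,5,6,7,8,9,10} 18
  if 0:k drops first: 90 orders
  if 1:l drops first: 20 orders
heap linearizations: 110

110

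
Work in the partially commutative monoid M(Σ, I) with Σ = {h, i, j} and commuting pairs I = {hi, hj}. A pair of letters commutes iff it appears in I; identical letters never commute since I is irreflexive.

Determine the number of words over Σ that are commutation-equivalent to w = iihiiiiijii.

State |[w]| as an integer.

11

0(i) covers ∅
1(i) covers 0:i
2(h) covers ∅
3(i) covers 1:i
4(i) covers 3:i
5(i) covers 4:i
6(i) covers 5:i
7(i) covers 6:i
8(j) covers 7:i
9(i) covers 8:j
10(i) covers 9:i
floor of heap: 0:i, 2:h
completions by unplaced set U, small U first (add the entries for U minus each lowest piece of U):
  |U|=1: {2}:1  {10}:1
  |U|=2: {2,10}:2  {9,10}:1
  |U|=3: {2,9,10}:3  {8,9,10}:1
  |U|=4: {2,8,9,10}:4  {7,8,9,10}:1
  |U|=5: {2,7,8,9,10}:5  {6,7,8,9,10}:1
  |U|=6: {2,6,7,8,9,10}:6  {5,6,7,8,9,10}:1
  |U|=7: {2,5,6,7,8,9,10}:7  {4,5,6,7,8,9,10}:1
  |U|=8: {2,4,5,6,7,8,9,10}:8  {3,4,5,6,7,8,9,10}:1
  |U|=9: {1,3,4,5,6,7,8,9,10}:1  {2,3,4,5,6,7,8,9,10}:9
  start at 0(i): 10
  start at 2(h): 1
sum over floor = 11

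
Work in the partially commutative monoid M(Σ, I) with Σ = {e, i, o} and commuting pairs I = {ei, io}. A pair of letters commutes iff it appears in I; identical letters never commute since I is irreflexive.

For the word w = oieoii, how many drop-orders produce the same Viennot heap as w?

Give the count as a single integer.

20

drop 0:o onto floor
drop 1:i onto floor
drop 2:e onto {0:o}
drop 3:o onto {2:e}
drop 4:i onto {1:i}
drop 5:i onto {4:i}
ground layer = {0:o, 1:i}
drop-orders for the pieces not yet dropped (sum over which currently-grounded one goes next):
  1 to go: {3} 1  {5} 1
  2 to go: {2,3} 1  {3,5} 2  {4,5} 1
  3 to go: {0,2,3} 1  {1,4,5} 1  {2,3,5} 3  {3,4,5} 3
  4 to go: {0,2,3,5} 4  {1,3,4,5} 4  {2,3,4,5} 6
  if 0:o drops first: 10 orders
  if 1:i drops first: 10 orders
heap linearizations: 20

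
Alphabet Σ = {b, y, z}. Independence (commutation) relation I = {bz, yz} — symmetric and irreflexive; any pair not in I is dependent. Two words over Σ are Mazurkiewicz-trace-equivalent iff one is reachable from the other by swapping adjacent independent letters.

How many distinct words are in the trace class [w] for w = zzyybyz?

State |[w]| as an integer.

35

drop 0:z onto floor
drop 1:z onto {0:z}
drop 2:y onto floor
drop 3:y onto {2:y}
drop 4:b onto {3:y}
drop 5:y onto {4:b}
drop 6:z onto {1:z}
ground layer = {0:z, 2:y}
drop-orders for the pieces not yet dropped (sum over which currently-grounded one goes next):
  1 to go: {5} 1  {6} 1
  2 to go: {1,6} 1  {4,5} 1  {5,6} 2
  3 to go: {0,1,6} 1  {1,5,6} 3  {3,4,5} 1  {4,5,6} 3
  4 to go: {0,1,5,6} 4  {1,4,5,6} 6  {2,3,4,5} 1  {3,4,5,6} 4
  5 to go: {0,1,4,5,6} 10  {1,3,4,5,6} 10  {2,3,4,5,6} 5
  if 0:z drops first: 15 orders
  if 2:y drops first: 20 orders
heap linearizations: 35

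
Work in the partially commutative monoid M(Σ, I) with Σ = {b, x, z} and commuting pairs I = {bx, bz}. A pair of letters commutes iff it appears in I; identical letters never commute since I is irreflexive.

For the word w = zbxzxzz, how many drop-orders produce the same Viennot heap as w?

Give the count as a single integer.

0(z) covers ∅
1(b) covers ∅
2(x) covers 0:z
3(z) covers 2:x
4(x) covers 3:z
5(z) covers 4:x
6(z) covers 5:z
floor of heap: 0:z, 1:b
completions by unplaced set U, small U first (add the entries for U minus each lowest piece of U):
  |U|=1: {1}:1  {6}:1
  |U|=2: {1,6}:2  {5,6}:1
  |U|=3: {1,5,6}:3  {4,5,6}:1
  |U|=4: {1,4,5,6}:4  {3,4,5,6}:1
  |U|=5: {1,3,4,5,6}:5  {2,3,4,5,6}:1
  start at 0(z): 6
  start at 1(b): 1
sum over floor = 7

7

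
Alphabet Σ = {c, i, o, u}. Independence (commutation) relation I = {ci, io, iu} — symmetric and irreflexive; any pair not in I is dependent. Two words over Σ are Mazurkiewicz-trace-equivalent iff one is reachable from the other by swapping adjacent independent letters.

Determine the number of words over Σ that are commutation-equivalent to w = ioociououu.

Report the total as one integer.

#0=i has no predecessor
#1=o has no predecessor
#2=o depends on [1:o]
#3=c depends on [2:o]
#4=i depends on [0:i]
#5=o depends on [3:c]
#6=u depends on [5:o]
#7=o depends on [6:u]
#8=u depends on [7:o]
#9=u depends on [8:u]
sources: [0:i, 1:o]
N(rest) = Σ N(rest − s) over sources s of rest; N(one piece) = 1:
  size 1 → [4]=1  [9]=1
  size 2 → [0,4]=1  [4,9]=2  [8,9]=1
  size 3 → [0,4,9]=3  [4,8,9]=3  [7,8,9]=1
  size 4 → [0,4,8,9]=6  [4,7,8,9]=4  [6,7,8,9]=1
  size 5 → [0,4,7,8,9]=10  [4,6,7,8,9]=5  [5,6,7,8,9]=1
  size 6 → [0,4,6,7,8,9]=15  [3,5,6,7,8,9]=1  [4,5,6,7,8,9]=6
  size 7 → [0,4,5,6,7,8,9]=21  [2,3,5,6,7,8,9]=1  [3,4,5,6,7,8,9]=7
  size 8 → [0,3,4,5,6,7,8,9]=28  [1,2,3,5,6,7,8,9]=1  [2,3,4,5,6,7,8,9]=8
  first=0(i) contributes 9
  first=1(o) contributes 36
|[w]| = 45

45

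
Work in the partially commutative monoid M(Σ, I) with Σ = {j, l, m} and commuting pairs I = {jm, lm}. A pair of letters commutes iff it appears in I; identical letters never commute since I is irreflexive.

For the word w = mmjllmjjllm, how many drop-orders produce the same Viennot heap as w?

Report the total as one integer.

drop 0:m onto floor
drop 1:m onto {0:m}
drop 2:j onto floor
drop 3:l onto {2:j}
drop 4:l onto {3:l}
drop 5:m onto {1:m}
drop 6:j onto {4:l}
drop 7:j onto {6:j}
drop 8:l onto {7:j}
drop 9:l onto {8:l}
drop 10:m onto {5:m}
ground layer = {0:m, 2:j}
drop-orders for the pieces not yet dropped (sum over which currently-grounded one goes next):
  1 to go: {9} 1  {10} 1
  2 to go: {5,10} 1  {8,9} 1  {9,10} 2
  3 to go: {1,5,10} 1  {5,9,10} 3  {7,8,9} 1  {8,9,10} 3
  4 to go: {0,1,5,10} 1  {1,5,9,10} 4  {5,8,9,10} 6  {6,7,8,9} 1  {7,8,9,10} 4
  5 to go: {0,1,5,9,10} 5  {1,5,8,9,10} 10  {4,6,7,8,9} 1  {5,7,8,9,10} 10  {6,7,8,9,10} 5
  6 to go: {0,1,5,8,9,10} 15  {1,5,7,8,9,10} 20  {3,4,6,7,8,9} 1  {4,6,7,8,9,10} 6  {5,6,7,8,9,10} 15
  7 to go: {0,1,5,7,8,9,10} 35  {1,5,6,7,8,9,10} 35  {2,3,4,6,7,8,9} 1  {3,4,6,7,8,9,10} 7  {4,5,6,7,8,9,10} 21
  8 to go: {0,1,5,6,7,8,9,10} 70  {1,4,5,6,7,8,9,10} 56  {2,3,4,6,7,8,9,10} 8  {3,4,5,6,7,8,9,10} 28
  9 to go: {0,1,4,5,6,7,8,9,10} 126  {1,3,4,5,6,7,8,9,10} 84  {2,3,4,5,6,7,8,9,10} 36
  if 0:m drops first: 120 orders
  if 2:j drops first: 210 orders
heap linearizations: 330

330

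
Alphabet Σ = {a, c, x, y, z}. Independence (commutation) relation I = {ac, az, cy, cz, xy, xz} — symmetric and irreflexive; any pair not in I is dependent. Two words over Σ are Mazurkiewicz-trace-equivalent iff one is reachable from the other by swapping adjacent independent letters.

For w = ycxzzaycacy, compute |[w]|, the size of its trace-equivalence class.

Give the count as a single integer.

462

#0=y has no predecessor
#1=c has no predecessor
#2=x depends on [1:c]
#3=z depends on [0:y]
#4=z depends on [3:z]
#5=a depends on [0:y, 2:x]
#6=y depends on [4:z, 5:a]
#7=c depends on [2:x]
#8=a depends on [6:y]
#9=c depends on [7:c]
#10=y depends on [8:a]
sources: [0:y, 1:c]
N(rest) = Σ N(rest − s) over sources s of rest; N(one piece) = 1:
  size 1 → [9]=1  [10]=1
  size 2 → [7,9]=1  [8,10]=1  [9,10]=2
  size 3 → [6,8,10]=1  [7,9,10]=3  [8,9,10]=3
  size 4 → [4,6,8,10]=1  [5,6,8,10]=1  [6,8,9,10]=4  [7,8,9,10]=6
  size 5 → [3,4,6,8,10]=1  [4,5,6,8,10]=2  [4,6,8,9,10]=5  [5,6,8,9,10]=5  [6,7,8,9,10]=10
  size 6 → [3,4,5,6,8,10]=3  [3,4,6,8,9,10]=6  [4,5,6,8,9,10]=12  [4,6,7,8,9,10]=15  [5,6,7,8,9,10]=15
  size 7 → [0,3,4,5,6,8,10]=3  [2,5,6,7,8,9,10]=15  [3,4,5,6,8,9,10]=21  [3,4,6,7,8,9,10]=21  [4,5,6,7,8,9,10]=42
  size 8 → [0,3,4,5,6,8,9,10]=24  [1,2,5,6,7,8,9,10]=15  [2,4,5,6,7,8,9,10]=57  [3,4,5,6,7,8,9,10]=84
  size 9 → [0,3,4,5,6,7,8,9,10]=108  [1,2,4,5,6,7,8,9,10]=72  [2,3,4,5,6,7,8,9,10]=141
  first=0(y) contributes 213
  first=1(c) contributes 249
|[w]| = 462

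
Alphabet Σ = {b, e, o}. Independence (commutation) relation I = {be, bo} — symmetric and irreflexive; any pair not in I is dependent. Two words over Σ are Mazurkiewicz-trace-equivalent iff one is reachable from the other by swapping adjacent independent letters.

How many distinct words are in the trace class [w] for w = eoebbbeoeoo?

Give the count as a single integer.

#0=e has no predecessor
#1=o depends on [0:e]
#2=e depends on [1:o]
#3=b has no predecessor
#4=b depends on [3:b]
#5=b depends on [4:b]
#6=e depends on [2:e]
#7=o depends on [6:e]
#8=e depends on [7:o]
#9=o depends on [8:e]
#10=o depends on [9:o]
sources: [0:e, 3:b]
N(rest) = Σ N(rest − s) over sources s of rest; N(one piece) = 1:
  size 1 → [5]=1  [10]=1
  size 2 → [4,5]=1  [5,10]=2  [9,10]=1
  size 3 → [3,4,5]=1  [4,5,10]=3  [5,9,10]=3  [8,9,10]=1
  size 4 → [3,4,5,10]=4  [4,5,9,10]=6  [5,8,9,10]=4  [7,8,9,10]=1
  size 5 → [3,4,5,9,10]=10  [4,5,8,9,10]=10  [5,7,8,9,10]=5  [6,7,8,9,10]=1
  size 6 → [2,6,7,8,9,10]=1  [3,4,5,8,9,10]=20  [4,5,7,8,9,10]=15  [5,6,7,8,9,10]=6
  size 7 → [1,2,6,7,8,9,10]=1  [2,5,6,7,8,9,10]=7  [3,4,5,7,8,9,10]=35  [4,5,6,7,8,9,10]=21
  size 8 → [0,1,2,6,7,8,9,10]=1  [1,2,5,6,7,8,9,10]=8  [2,4,5,6,7,8,9,10]=28  [3,4,5,6,7,8,9,10]=56
  size 9 → [0,1,2,5,6,7,8,9,10]=9  [1,2,4,5,6,7,8,9,10]=36  [2,3,4,5,6,7,8,9,10]=84
  first=0(e) contributes 120
  first=3(b) contributes 45
|[w]| = 165

165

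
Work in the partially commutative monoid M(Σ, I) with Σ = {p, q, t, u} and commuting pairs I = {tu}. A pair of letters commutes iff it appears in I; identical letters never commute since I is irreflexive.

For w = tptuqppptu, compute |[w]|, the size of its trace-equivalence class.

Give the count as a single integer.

piece 0:t — minimal
piece 1:p rests on {0:t}
piece 2:t rests on {1:p}
piece 3:u rests on {1:p}
piece 4:q rests on {2:t, 3:u}
piece 5:p rests on {4:q}
piece 6:p rests on {5:p}
piece 7:p rests on {6:p}
piece 8:t rests on {7:p}
piece 9:u rests on {7:p}
minimal pieces: {0:t}
ways to finish when only these pieces remain (= sum over removing one remaining piece with nothing left below it):
  1 left: {8}→1  {9}→1
  2 left: {8,9}→2
  3 left: {7,8,9}→2
  4 left: {6,7,8,9}→2
  5 left: {5,6,7,8,9}→2
  6 left: {4,5,6,7,8,9}→2
  7 left: {2,4,5,6,7,8,9}→2  {3,4,5,6,7,8,9}→2
  8 left: {2,3,4,5,6,7,8,9}→4
  placing 0:t first → 4 extensions

4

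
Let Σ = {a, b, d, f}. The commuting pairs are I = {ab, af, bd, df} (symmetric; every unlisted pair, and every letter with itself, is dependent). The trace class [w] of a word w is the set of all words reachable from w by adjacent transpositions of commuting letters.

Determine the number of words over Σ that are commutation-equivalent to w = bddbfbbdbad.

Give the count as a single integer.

drop 0:b onto floor
drop 1:d onto floor
drop 2:d onto {1:d}
drop 3:b onto {0:b}
drop 4:f onto {3:b}
drop 5:b onto {4:f}
drop 6:b onto {5:b}
drop 7:d onto {2:d}
drop 8:b onto {6:b}
drop 9:a onto {7:d}
drop 10:d onto {9:a}
ground layer = {0:b, 1:d}
drop-orders for the pieces not yet dropped (sum over which currently-grounded one goes next):
  1 to go: {8} 1  {10} 1
  2 to go: {6,8} 1  {8,10} 2  {9,10} 1
  3 to go: {5,6,8} 1  {6,8,10} 3  {7,9,10} 1  {8,9,10} 3
  4 to go: {2,7,9,10} 1  {4,5,6,8} 1  {5,6,8,10} 4  {6,8,9,10} 6  {7,8,9,10} 4
  5 to go: {1,2,7,9,10} 1  {2,7,8,9,10} 5  {3,4,5,6,8} 1  {4,5,6,8,10} 5  {5,6,8,9,10} 10  {6,7,8,9,10} 10
  6 to go: {0,3,4,5,6,8} 1  {1,2,7,8,9,10} 6  {2,6,7,8,9,10} 15  {3,4,5,6,8,10} 6  {4,5,6,8,9,10} 15  {5,6,7,8,9,10} 20
  7 to go: {0,3,4,5,6,8,10} 7  {1,2,6,7,8,9,10} 21  {2,5,6,7,8,9,10} 35  {3,4,5,6,8,9,10} 21  {4,5,6,7,8,9,10} 35
  8 to go: {0,3,4,5,6,8,9,10} 28  {1,2,5,6,7,8,9,10} 56  {2,4,5,6,7,8,9,10} 70  {3,4,5,6,7,8,9,10} 56
  9 to go: {0,3,4,5,6,7,8,9,10} 84  {1,2,4,5,6,7,8,9,10} 126  {2,3,4,5,6,7,8,9,10} 126
  if 0:b drops first: 252 orders
  if 1:d drops first: 210 orders
heap linearizations: 462

462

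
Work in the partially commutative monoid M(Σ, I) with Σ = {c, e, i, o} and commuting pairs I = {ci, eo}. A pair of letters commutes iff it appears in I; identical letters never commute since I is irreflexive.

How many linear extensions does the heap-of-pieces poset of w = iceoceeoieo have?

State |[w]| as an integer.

#0=i has no predecessor
#1=c has no predecessor
#2=e depends on [0:i, 1:c]
#3=o depends on [0:i, 1:c]
#4=c depends on [2:e, 3:o]
#5=e depends on [4:c]
#6=e depends on [5:e]
#7=o depends on [4:c]
#8=i depends on [6:e, 7:o]
#9=e depends on [8:i]
#10=o depends on [8:i]
sources: [0:i, 1:c]
N(rest) = Σ N(rest − s) over sources s of rest; N(one piece) = 1:
  size 1 → [9]=1  [10]=1
  size 2 → [9,10]=2
  size 3 → [8,9,10]=2
  size 4 → [6,8,9,10]=2  [7,8,9,10]=2
  size 5 → [5,6,8,9,10]=2  [6,7,8,9,10]=4
  size 6 → [5,6,7,8,9,10]=6
  size 7 → [4,5,6,7,8,9,10]=6
  size 8 → [2,4,5,6,7,8,9,10]=6  [3,4,5,6,7,8,9,10]=6
  size 9 → [2,3,4,5,6,7,8,9,10]=12
  first=0(i) contributes 12
  first=1(c) contributes 12
|[w]| = 24

24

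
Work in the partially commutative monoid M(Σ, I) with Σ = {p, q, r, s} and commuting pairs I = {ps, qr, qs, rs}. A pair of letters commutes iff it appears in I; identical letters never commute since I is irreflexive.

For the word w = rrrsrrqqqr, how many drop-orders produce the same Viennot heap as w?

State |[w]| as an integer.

840

0(r) covers ∅
1(r) covers 0:r
2(r) covers 1:r
3(s) covers ∅
4(r) covers 2:r
5(r) covers 4:r
6(q) covers ∅
7(q) covers 6:q
8(q) covers 7:q
9(r) covers 5:r
floor of heap: 0:r, 3:s, 6:q
completions by unplaced set U, small U first (add the entries for U minus each lowest piece of U):
  |U|=1: {3}:1  {8}:1  {9}:1
  |U|=2: {3,8}:2  {3,9}:2  {5,9}:1  {7,8}:1  {8,9}:2
  |U|=3: {3,5,9}:3  {3,7,8}:3  {3,8,9}:6  {4,5,9}:1  {5,8,9}:3  {6,7,8}:1  {7,8,9}:3
  |U|=4: {2,4,5,9}:1  {3,4,5,9}:4  {3,5,8,9}:12  {3,6,7,8}:4  {3,7,8,9}:12  {4,5,8,9}:4  {5,7,8,9}:6  {6,7,8,9}:4
  |U|=5: {1,2,4,5,9}:1  {2,3,4,5,9}:5  {2,4,5,8,9}:5  {3,4,5,8,9}:20  {3,5,7,8,9}:30  {3,6,7,8,9}:20  {4,5,7,8,9}:10  {5,6,7,8,9}:10
  |U|=6: {0,1,2,4,5,9}:1  {1,2,3,4,5,9}:6  {1,2,4,5,8,9}:6  {2,3,4,5,8,9}:30  {2,4,5,7,8,9}:15  {3,4,5,7,8,9}:60  {3,5,6,7,8,9}:60  {4,5,6,7,8,9}:20
  |U|=7: {0,1,2,3,4,5,9}:7  {0,1,2,4,5,8,9}:7  {1,2,3,4,5,8,9}:42  {1,2,4,5,7,8,9}:21  {2,3,4,5,7,8,9}:105  {2,4,5,6,7,8,9}:35  {3,4,5,6,7,8,9}:140
  |U|=8: {0,1,2,3,4,5,8,9}:56  {0,1,2,4,5,7,8,9}:28  {1,2,3,4,5,7,8,9}:168  {1,2,4,5,6,7,8,9}:56  {2,3,4,5,6,7,8,9}:280
  start at 0(r): 504
  start at 3(s): 84
  start at 6(q): 252
sum over floor = 840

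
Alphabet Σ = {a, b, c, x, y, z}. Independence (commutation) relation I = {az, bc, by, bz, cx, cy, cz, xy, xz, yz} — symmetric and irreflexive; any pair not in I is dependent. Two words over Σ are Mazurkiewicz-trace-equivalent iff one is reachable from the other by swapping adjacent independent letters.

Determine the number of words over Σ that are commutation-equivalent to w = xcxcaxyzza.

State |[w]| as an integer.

540

#0=x has no predecessor
#1=c has no predecessor
#2=x depends on [0:x]
#3=c depends on [1:c]
#4=a depends on [2:x, 3:c]
#5=x depends on [4:a]
#6=y depends on [4:a]
#7=z has no predecessor
#8=z depends on [7:z]
#9=a depends on [5:x, 6:y]
sources: [0:x, 1:c, 7:z]
N(rest) = Σ N(rest − s) over sources s of rest; N(one piece) = 1:
  size 1 → [8]=1  [9]=1
  size 2 → [5,9]=1  [6,9]=1  [7,8]=1  [8,9]=2
  size 3 → [5,6,9]=2  [5,8,9]=3  [6,8,9]=3  [7,8,9]=3
  size 4 → [4,5,6,9]=2  [5,6,8,9]=8  [5,7,8,9]=6  [6,7,8,9]=6
  size 5 → [2,4,5,6,9]=2  [3,4,5,6,9]=2  [4,5,6,8,9]=10  [5,6,7,8,9]=20
  size 6 → [0,2,4,5,6,9]=2  [1,3,4,5,6,9]=2  [2,3,4,5,6,9]=4  [2,4,5,6,8,9]=12  [3,4,5,6,8,9]=12  [4,5,6,7,8,9]=30
  size 7 → [0,2,3,4,5,6,9]=6  [0,2,4,5,6,8,9]=14  [1,2,3,4,5,6,9]=6  [1,3,4,5,6,8,9]=14  [2,3,4,5,6,8,9]=28  [2,4,5,6,7,8,9]=42  [3,4,5,6,7,8,9]=42
  size 8 → [0,1,2,3,4,5,6,9]=12  [0,2,3,4,5,6,8,9]=48  [0,2,4,5,6,7,8,9]=56  [1,2,3,4,5,6,8,9]=48  [1,3,4,5,6,7,8,9]=56  [2,3,4,5,6,7,8,9]=112
  first=0(x) contributes 216
  first=1(c) contributes 216
  first=7(z) contributes 108
|[w]| = 540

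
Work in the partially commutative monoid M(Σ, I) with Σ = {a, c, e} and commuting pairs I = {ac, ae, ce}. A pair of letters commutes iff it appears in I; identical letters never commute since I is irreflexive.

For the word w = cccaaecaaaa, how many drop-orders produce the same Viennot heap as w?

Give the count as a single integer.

2310

drop 0:c onto floor
drop 1:c onto {0:c}
drop 2:c onto {1:c}
drop 3:a onto floor
drop 4:a onto {3:a}
drop 5:e onto floor
drop 6:c onto {2:c}
drop 7:a onto {4:a}
drop 8:a onto {7:a}
drop 9:a onto {8:a}
drop 10:a onto {9:a}
ground layer = {0:c, 3:a, 5:e}
drop-orders for the pieces not yet dropped (sum over which currently-grounded one goes next):
  1 to go: {5} 1  {6} 1  {10} 1
  2 to go: {2,6} 1  {5,6} 2  {5,10} 2  {6,10} 2  {9,10} 1
  3 to go: {1,2,6} 1  {2,5,6} 3  {2,6,10} 3  {5,6,10} 6  {5,9,10} 3  {6,9,10} 3  {8,9,10} 1
  4 to go: {0,1,2,6} 1  {1,2,5,6} 4  {1,2,6,10} 4  {2,5,6,10} 12  {2,6,9,10} 6  {5,6,9,10} 12  {5,8,9,10} 4  {6,8,9,10} 4  {7,8,9,10} 1
  5 to go: {0,1,2,5,6} 5  {0,1,2,6,10} 5  {1,2,5,6,10} 20  {1,2,6,9,10} 10  {2,5,6,9,10} 30  {2,6,8,9,10} 10  {4,7,8,9,10} 1  {5,6,8,9,10} 20  {5,7,8,9,10} 5  {6,7,8,9,10} 5
  6 to go: {0,1,2,5,6,10} 30  {0,1,2,6,9,10} 15  {1,2,5,6,9,10} 60  {1,2,6,8,9,10} 20  {2,5,6,8,9,10} 60  {2,6,7,8,9,10} 15  {3,4,7,8,9,10} 1  {4,5,7,8,9,10} 6  {4,6,7,8,9,10} 6  {5,6,7,8,9,10} 30
  7 to go: {0,1,2,5,6,9,10} 105  {0,1,2,6,8,9,10} 35  {1,2,5,6,8,9,10} 140  {1,2,6,7,8,9,10} 35  {2,4,6,7,8,9,10} 21  {2,5,6,7,8,9,10} 105  {3,4,5,7,8,9,10} 7  {3,4,6,7,8,9,10} 7  {4,5,6,7,8,9,10} 42
  8 to go: {0,1,2,5,6,8,9,10} 280  {0,1,2,6,7,8,9,10} 70  {1,2,4,6,7,8,9,10} 56  {1,2,5,6,7,8,9,10} 280  {2,3,4,6,7,8,9,10} 28  {2,4,5,6,7,8,9,10} 168  {3,4,5,6,7,8,9,10} 56
  9 to go: {0,1,2,4,6,7,8,9,10} 126  {0,1,2,5,6,7,8,9,10} 630  {1,2,3,4,6,7,8,9,10} 84  {1,2,4,5,6,7,8,9,10} 504  {2,3,4,5,6,7,8,9,10} 252
  if 0:c drops first: 840 orders
  if 3:a drops first: 1260 orders
  if 5:e drops first: 210 orders
heap linearizations: 2310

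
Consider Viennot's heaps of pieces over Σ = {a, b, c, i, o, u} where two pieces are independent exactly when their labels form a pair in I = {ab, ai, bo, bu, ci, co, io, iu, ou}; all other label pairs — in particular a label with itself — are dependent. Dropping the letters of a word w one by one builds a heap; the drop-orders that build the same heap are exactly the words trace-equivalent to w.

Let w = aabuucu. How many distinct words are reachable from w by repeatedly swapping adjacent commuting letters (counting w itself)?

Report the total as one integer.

5

0(a) covers ∅
1(a) covers 0:a
2(b) covers ∅
3(u) covers 1:a
4(u) covers 3:u
5(c) covers 2:b, 4:u
6(u) covers 5:c
floor of heap: 0:a, 2:b
completions by unplaced set U, small U first (add the entries for U minus each lowest piece of U):
  |U|=1: {6}:1
  |U|=2: {5,6}:1
  |U|=3: {2,5,6}:1  {4,5,6}:1
  |U|=4: {2,4,5,6}:2  {3,4,5,6}:1
  |U|=5: {1,3,4,5,6}:1  {2,3,4,5,6}:3
  start at 0(a): 4
  start at 2(b): 1
sum over floor = 5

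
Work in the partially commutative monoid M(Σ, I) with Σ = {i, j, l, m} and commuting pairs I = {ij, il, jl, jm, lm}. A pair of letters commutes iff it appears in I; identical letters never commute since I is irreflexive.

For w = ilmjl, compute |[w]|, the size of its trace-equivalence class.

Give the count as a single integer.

30

piece 0:i — minimal
piece 1:l — minimal
piece 2:m rests on {0:i}
piece 3:j — minimal
piece 4:l rests on {1:l}
minimal pieces: {0:i, 1:l, 3:j}
ways to finish when only these pieces remain (= sum over removing one remaining piece with nothing left below it):
  1 left: {2}→1  {3}→1  {4}→1
  2 left: {0,2}→1  {1,4}→1  {2,3}→2  {2,4}→2  {3,4}→2
  3 left: {0,2,3}→3  {0,2,4}→3  {1,2,4}→3  {1,3,4}→3  {2,3,4}→6
  placing 0:i first → 12 extensions
  placing 1:l first → 12 extensions
  placing 3:j first → 6 extensions
total linear extensions = 30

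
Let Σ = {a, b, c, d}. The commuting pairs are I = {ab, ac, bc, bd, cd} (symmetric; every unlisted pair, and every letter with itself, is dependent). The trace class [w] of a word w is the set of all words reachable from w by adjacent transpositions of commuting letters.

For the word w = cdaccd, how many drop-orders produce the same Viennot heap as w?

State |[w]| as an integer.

0(c) covers ∅
1(d) covers ∅
2(a) covers 1:d
3(c) covers 0:c
4(c) covers 3:c
5(d) covers 2:a
floor of heap: 0:c, 1:d
completions by unplaced set U, small U first (add the entries for U minus each lowest piece of U):
  |U|=1: {4}:1  {5}:1
  |U|=2: {2,5}:1  {3,4}:1  {4,5}:2
  |U|=3: {0,3,4}:1  {1,2,5}:1  {2,4,5}:3  {3,4,5}:3
  |U|=4: {0,3,4,5}:4  {1,2,4,5}:4  {2,3,4,5}:6
  start at 0(c): 10
  start at 1(d): 10
sum over floor = 20

20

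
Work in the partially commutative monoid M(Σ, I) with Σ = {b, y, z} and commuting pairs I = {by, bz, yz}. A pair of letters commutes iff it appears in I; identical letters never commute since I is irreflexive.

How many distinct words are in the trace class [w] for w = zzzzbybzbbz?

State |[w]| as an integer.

#0=z has no predecessor
#1=z depends on [0:z]
#2=z depends on [1:z]
#3=z depends on [2:z]
#4=b has no predecessor
#5=y has no predecessor
#6=b depends on [4:b]
#7=z depends on [3:z]
#8=b depends on [6:b]
#9=b depends on [8:b]
#10=z depends on [7:z]
sources: [0:z, 4:b, 5:y]
N(rest) = Σ N(rest − s) over sources s of rest; N(one piece) = 1:
  size 1 → [5]=1  [9]=1  [10]=1
  size 2 → [5,9]=2  [5,10]=2  [7,10]=1  [8,9]=1  [9,10]=2
  size 3 → [3,7,10]=1  [5,7,10]=3  [5,8,9]=3  [5,9,10]=6  [6,8,9]=1  [7,9,10]=3  [8,9,10]=3
  size 4 → [2,3,7,10]=1  [3,5,7,10]=4  [3,7,9,10]=4  [4,6,8,9]=1  [5,6,8,9]=4  [5,7,9,10]=12  [5,8,9,10]=12  [6,8,9,10]=4  [7,8,9,10]=6
  size 5 → [1,2,3,7,10]=1  [2,3,5,7,10]=5  [2,3,7,9,10]=5  [3,5,7,9,10]=20  [3,7,8,9,10]=10  [4,5,6,8,9]=5  [4,6,8,9,10]=5  [5,6,8,9,10]=20  [5,7,8,9,10]=30  [6,7,8,9,10]=10
  size 6 → [0,1,2,3,7,10]=1  [1,2,3,5,7,10]=6  [1,2,3,7,9,10]=6  [2,3,5,7,9,10]=30  [2,3,7,8,9,10]=15  [3,5,7,8,9,10]=60  [3,6,7,8,9,10]=20  [4,5,6,8,9,10]=30  [4,6,7,8,9,10]=15  [5,6,7,8,9,10]=60
  size 7 → [0,1,2,3,5,7,10]=7  [0,1,2,3,7,9,10]=7  [1,2,3,5,7,9,10]=42  [1,2,3,7,8,9,10]=21  [2,3,5,7,8,9,10]=105  [2,3,6,7,8,9,10]=35  [3,4,6,7,8,9,10]=35  [3,5,6,7,8,9,10]=140  [4,5,6,7,8,9,10]=105
  size 8 → [0,1,2,3,5,7,9,10]=56  [0,1,2,3,7,8,9,10]=28  [1,2,3,5,7,8,9,10]=168  [1,2,3,6,7,8,9,10]=56  [2,3,4,6,7,8,9,10]=70  [2,3,5,6,7,8,9,10]=280  [3,4,5,6,7,8,9,10]=280
  size 9 → [0,1,2,3,5,7,8,9,10]=252  [0,1,2,3,6,7,8,9,10]=84  [1,2,3,4,6,7,8,9,10]=126  [1,2,3,5,6,7,8,9,10]=504  [2,3,4,5,6,7,8,9,10]=630
  first=0(z) contributes 1260
  first=4(b) contributes 840
  first=5(y) contributes 210
|[w]| = 2310

2310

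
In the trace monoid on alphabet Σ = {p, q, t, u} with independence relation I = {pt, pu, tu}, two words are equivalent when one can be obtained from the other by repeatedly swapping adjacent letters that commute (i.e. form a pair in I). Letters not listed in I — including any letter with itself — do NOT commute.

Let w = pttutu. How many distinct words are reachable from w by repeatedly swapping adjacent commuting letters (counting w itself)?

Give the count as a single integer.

0(p) covers ∅
1(t) covers ∅
2(t) covers 1:t
3(u) covers ∅
4(t) covers 2:t
5(u) covers 3:u
floor of heap: 0:p, 1:t, 3:u
completions by unplaced set U, small U first (add the entries for U minus each lowest piece of U):
  |U|=1: {0}:1  {4}:1  {5}:1
  |U|=2: {0,4}:2  {0,5}:2  {2,4}:1  {3,5}:1  {4,5}:2
  |U|=3: {0,2,4}:3  {0,3,5}:3  {0,4,5}:6  {1,2,4}:1  {2,4,5}:3  {3,4,5}:3
  |U|=4: {0,1,2,4}:4  {0,2,4,5}:12  {0,3,4,5}:12  {1,2,4,5}:4  {2,3,4,5}:6
  start at 0(p): 10
  start at 1(t): 30
  start at 3(u): 20
sum over floor = 60

60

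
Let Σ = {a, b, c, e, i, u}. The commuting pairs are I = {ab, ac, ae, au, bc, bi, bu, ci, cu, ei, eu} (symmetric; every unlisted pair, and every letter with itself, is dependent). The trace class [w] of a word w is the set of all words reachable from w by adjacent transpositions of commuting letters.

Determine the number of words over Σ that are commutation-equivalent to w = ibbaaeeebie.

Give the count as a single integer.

#0=i has no predecessor
#1=b has no predecessor
#2=b depends on [1:b]
#3=a depends on [0:i]
#4=a depends on [3:a]
#5=e depends on [2:b]
#6=e depends on [5:e]
#7=e depends on [6:e]
#8=b depends on [7:e]
#9=i depends on [4:a]
#10=e depends on [8:b]
sources: [0:i, 1:b]
N(rest) = Σ N(rest − s) over sources s of rest; N(one piece) = 1:
  size 1 → [9]=1  [10]=1
  size 2 → [4,9]=1  [8,10]=1  [9,10]=2
  size 3 → [3,4,9]=1  [4,9,10]=3  [7,8,10]=1  [8,9,10]=3
  size 4 → [0,3,4,9]=1  [3,4,9,10]=4  [4,8,9,10]=6  [6,7,8,10]=1  [7,8,9,10]=4
  size 5 → [0,3,4,9,10]=5  [3,4,8,9,10]=10  [4,7,8,9,10]=10  [5,6,7,8,10]=1  [6,7,8,9,10]=5
  size 6 → [0,3,4,8,9,10]=15  [2,5,6,7,8,10]=1  [3,4,7,8,9,10]=20  [4,6,7,8,9,10]=15  [5,6,7,8,9,10]=6
  size 7 → [0,3,4,7,8,9,10]=35  [1,2,5,6,7,8,10]=1  [2,5,6,7,8,9,10]=7  [3,4,6,7,8,9,10]=35  [4,5,6,7,8,9,10]=21
  size 8 → [0,3,4,6,7,8,9,10]=70  [1,2,5,6,7,8,9,10]=8  [2,4,5,6,7,8,9,10]=28  [3,4,5,6,7,8,9,10]=56
  size 9 → [0,3,4,5,6,7,8,9,10]=126  [1,2,4,5,6,7,8,9,10]=36  [2,3,4,5,6,7,8,9,10]=84
  first=0(i) contributes 120
  first=1(b) contributes 210
|[w]| = 330

330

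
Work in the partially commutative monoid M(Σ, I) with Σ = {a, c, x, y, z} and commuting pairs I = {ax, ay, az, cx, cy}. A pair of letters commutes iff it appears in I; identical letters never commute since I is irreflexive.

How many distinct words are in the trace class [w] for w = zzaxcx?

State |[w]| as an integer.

#0=z has no predecessor
#1=z depends on [0:z]
#2=a has no predecessor
#3=x depends on [1:z]
#4=c depends on [1:z, 2:a]
#5=x depends on [3:x]
sources: [0:z, 2:a]
N(rest) = Σ N(rest − s) over sources s of rest; N(one piece) = 1:
  size 1 → [4]=1  [5]=1
  size 2 → [2,4]=1  [3,5]=1  [4,5]=2
  size 3 → [2,4,5]=3  [3,4,5]=3
  size 4 → [1,3,4,5]=3  [2,3,4,5]=6
  first=0(z) contributes 9
  first=2(a) contributes 3
|[w]| = 12

12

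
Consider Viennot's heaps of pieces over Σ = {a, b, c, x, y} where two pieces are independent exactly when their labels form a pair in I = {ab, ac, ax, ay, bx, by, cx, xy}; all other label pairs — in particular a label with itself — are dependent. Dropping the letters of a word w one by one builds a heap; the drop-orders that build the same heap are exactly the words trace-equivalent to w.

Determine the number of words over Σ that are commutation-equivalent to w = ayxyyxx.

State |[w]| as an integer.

140

piece 0:a — minimal
piece 1:y — minimal
piece 2:x — minimal
piece 3:y rests on {1:y}
piece 4:y rests on {3:y}
piece 5:x rests on {2:x}
piece 6:x rests on {5:x}
minimal pieces: {0:a, 1:y, 2:x}
ways to finish when only these pieces remain (= sum over removing one remaining piece with nothing left below it):
  1 left: {0}→1  {4}→1  {6}→1
  2 left: {0,4}→2  {0,6}→2  {3,4}→1  {4,6}→2  {5,6}→1
  3 left: {0,3,4}→3  {0,4,6}→6  {0,5,6}→3  {1,3,4}→1  {2,5,6}→1  {3,4,6}→3  {4,5,6}→3
  4 left: {0,1,3,4}→4  {0,2,5,6}→4  {0,3,4,6}→12  {0,4,5,6}→12  {1,3,4,6}→4  {2,4,5,6}→4  {3,4,5,6}→6
  5 left: {0,1,3,4,6}→20  {0,2,4,5,6}→20  {0,3,4,5,6}→30  {1,3,4,5,6}→10  {2,3,4,5,6}→10
  placing 0:a first → 20 extensions
  placing 1:y first → 60 extensions
  placing 2:x first → 60 extensions
total linear extensions = 140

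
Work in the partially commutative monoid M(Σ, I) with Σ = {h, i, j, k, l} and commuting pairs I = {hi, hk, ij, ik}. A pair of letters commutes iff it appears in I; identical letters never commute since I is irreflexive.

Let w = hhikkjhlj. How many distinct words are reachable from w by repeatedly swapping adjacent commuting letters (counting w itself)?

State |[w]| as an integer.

42

drop 0:h onto floor
drop 1:h onto {0:h}
drop 2:i onto floor
drop 3:k onto floor
drop 4:k onto {3:k}
drop 5:j onto {1:h, 4:k}
drop 6:h onto {5:j}
drop 7:l onto {2:i, 6:h}
drop 8:j onto {7:l}
ground layer = {0:h, 2:i, 3:k}
drop-orders for the pieces not yet dropped (sum over which currently-grounded one goes next):
  1 to go: {8} 1
  2 to go: {7,8} 1
  3 to go: {2,7,8} 1  {6,7,8} 1
  4 to go: {2,6,7,8} 2  {5,6,7,8} 1
  5 to go: {1,5,6,7,8} 1  {2,5,6,7,8} 3  {4,5,6,7,8} 1
  6 to go: {0,1,5,6,7,8} 1  {1,2,5,6,7,8} 4  {1,4,5,6,7,8} 2  {2,4,5,6,7,8} 4  {3,4,5,6,7,8} 1
  7 to go: {0,1,2,5,6,7,8} 5  {0,1,4,5,6,7,8} 3  {1,2,4,5,6,7,8} 10  {1,3,4,5,6,7,8} 3  {2,3,4,5,6,7,8} 5
  if 0:h drops first: 18 orders
  if 2:i drops first: 6 orders
  if 3:k drops first: 18 orders
heap linearizations: 42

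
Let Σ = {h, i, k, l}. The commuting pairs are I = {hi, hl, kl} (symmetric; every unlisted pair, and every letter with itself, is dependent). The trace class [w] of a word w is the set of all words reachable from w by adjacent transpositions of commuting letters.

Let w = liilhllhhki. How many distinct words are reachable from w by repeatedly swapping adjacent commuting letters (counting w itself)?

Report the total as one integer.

0(l) covers ∅
1(i) covers 0:l
2(i) covers 1:i
3(l) covers 2:i
4(h) covers ∅
5(l) covers 3:l
6(l) covers 5:l
7(h) covers 4:h
8(h) covers 7:h
9(k) covers 2:i, 8:h
10(i) covers 6:l, 9:k
floor of heap: 0:l, 4:h
completions by unplaced set U, small U first (add the entries for U minus each lowest piece of U):
  |U|=1: {10}:1
  |U|=2: {6,10}:1  {9,10}:1
  |U|=3: {5,6,10}:1  {6,9,10}:2  {8,9,10}:1
  |U|=4: {3,5,6,10}:1  {5,6,9,10}:3  {6,8,9,10}:3  {7,8,9,10}:1
  |U|=5: {3,5,6,9,10}:4  {4,7,8,9,10}:1  {5,6,8,9,10}:6  {6,7,8,9,10}:4
  |U|=6: {2,3,5,6,9,10}:4  {3,5,6,8,9,10}:10  {4,6,7,8,9,10}:5  {5,6,7,8,9,10}:10
  |U|=7: {1,2,3,5,6,9,10}:4  {2,3,5,6,8,9,10}:14  {3,5,6,7,8,9,10}:20  {4,5,6,7,8,9,10}:15
  |U|=8: {0,1,2,3,5,6,9,10}:4  {1,2,3,5,6,8,9,10}:18  {2,3,5,6,7,8,9,10}:34  {3,4,5,6,7,8,9,10}:35
  |U|=9: {0,1,2,3,5,6,8,9,10}:22  {1,2,3,5,6,7,8,9,10}:52  {2,3,4,5,6,7,8,9,10}:69
  start at 0(l): 121
  start at 4(h): 74
sum over floor = 195

195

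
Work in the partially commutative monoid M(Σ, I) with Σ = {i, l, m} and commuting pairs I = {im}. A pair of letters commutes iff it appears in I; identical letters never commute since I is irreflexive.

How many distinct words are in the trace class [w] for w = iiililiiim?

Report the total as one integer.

drop 0:i onto floor
drop 1:i onto {0:i}
drop 2:i onto {1:i}
drop 3:l onto {2:i}
drop 4:i onto {3:l}
drop 5:l onto {4:i}
drop 6:i onto {5:l}
drop 7:i onto {6:i}
drop 8:i onto {7:i}
drop 9:m onto {5:l}
ground layer = {0:i}
drop-orders for the pieces not yet dropped (sum over which currently-grounded one goes next):
  1 to go: {8} 1  {9} 1
  2 to go: {7,8} 1  {8,9} 2
  3 to go: {6,7,8} 1  {7,8,9} 3
  4 to go: {6,7,8,9} 4
  5 to go: {5,6,7,8,9} 4
  6 to go: {4,5,6,7,8,9} 4
  7 to go: {3,4,5,6,7,8,9} 4
  8 to go: {2,3,4,5,6,7,8,9} 4
  if 0:i drops first: 4 orders

4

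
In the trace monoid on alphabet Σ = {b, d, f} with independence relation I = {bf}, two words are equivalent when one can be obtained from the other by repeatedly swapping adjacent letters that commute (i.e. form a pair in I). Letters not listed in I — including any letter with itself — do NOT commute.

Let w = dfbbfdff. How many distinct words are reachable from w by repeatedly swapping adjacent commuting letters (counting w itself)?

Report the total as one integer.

6

0(d) covers ∅
1(f) covers 0:d
2(b) covers 0:d
3(b) covers 2:b
4(f) covers 1:f
5(d) covers 3:b, 4:f
6(f) covers 5:d
7(f) covers 6:f
floor of heap: 0:d
completions by unplaced set U, small U first (add the entries for U minus each lowest piece of U):
  |U|=1: {7}:1
  |U|=2: {6,7}:1
  |U|=3: {5,6,7}:1
  |U|=4: {3,5,6,7}:1  {4,5,6,7}:1
  |U|=5: {1,4,5,6,7}:1  {2,3,5,6,7}:1  {3,4,5,6,7}:2
  |U|=6: {1,3,4,5,6,7}:3  {2,3,4,5,6,7}:3
  start at 0(d): 6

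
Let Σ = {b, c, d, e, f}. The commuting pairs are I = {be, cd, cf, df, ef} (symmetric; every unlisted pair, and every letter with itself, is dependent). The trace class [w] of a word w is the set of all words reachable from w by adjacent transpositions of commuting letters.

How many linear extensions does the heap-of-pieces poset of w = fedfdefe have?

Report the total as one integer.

56

piece 0:f — minimal
piece 1:e — minimal
piece 2:d rests on {1:e}
piece 3:f rests on {0:f}
piece 4:d rests on {2:d}
piece 5:e rests on {4:d}
piece 6:f rests on {3:f}
piece 7:e rests on {5:e}
minimal pieces: {0:f, 1:e}
ways to finish when only these pieces remain (= sum over removing one remaining piece with nothing left below it):
  1 left: {6}→1  {7}→1
  2 left: {3,6}→1  {5,7}→1  {6,7}→2
  3 left: {0,3,6}→1  {3,6,7}→3  {4,5,7}→1  {5,6,7}→3
  4 left: {0,3,6,7}→4  {2,4,5,7}→1  {3,5,6,7}→6  {4,5,6,7}→4
  5 left: {0,3,5,6,7}→10  {1,2,4,5,7}→1  {2,4,5,6,7}→5  {3,4,5,6,7}→10
  6 left: {0,3,4,5,6,7}→20  {1,2,4,5,6,7}→6  {2,3,4,5,6,7}→15
  placing 0:f first → 21 extensions
  placing 1:e first → 35 extensions
total linear extensions = 56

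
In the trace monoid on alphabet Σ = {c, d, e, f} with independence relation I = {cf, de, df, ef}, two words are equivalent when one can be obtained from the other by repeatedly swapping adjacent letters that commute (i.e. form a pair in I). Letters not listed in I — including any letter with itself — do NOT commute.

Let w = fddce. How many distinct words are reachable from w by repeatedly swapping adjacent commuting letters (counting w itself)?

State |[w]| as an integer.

drop 0:f onto floor
drop 1:d onto floor
drop 2:d onto {1:d}
drop 3:c onto {2:d}
drop 4:e onto {3:c}
ground layer = {0:f, 1:d}
drop-orders for the pieces not yet dropped (sum over which currently-grounded one goes next):
  1 to go: {0} 1  {4} 1
  2 to go: {0,4} 2  {3,4} 1
  3 to go: {0,3,4} 3  {2,3,4} 1
  if 0:f drops first: 1 orders
  if 1:d drops first: 4 orders
heap linearizations: 5

5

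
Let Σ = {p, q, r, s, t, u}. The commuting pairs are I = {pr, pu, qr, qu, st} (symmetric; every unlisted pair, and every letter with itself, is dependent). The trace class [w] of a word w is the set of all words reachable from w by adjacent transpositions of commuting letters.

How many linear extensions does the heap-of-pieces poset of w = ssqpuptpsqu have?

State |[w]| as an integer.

8

#0=s has no predecessor
#1=s depends on [0:s]
#2=q depends on [1:s]
#3=p depends on [2:q]
#4=u depends on [1:s]
#5=p depends on [3:p]
#6=t depends on [4:u, 5:p]
#7=p depends on [6:t]
#8=s depends on [7:p]
#9=q depends on [8:s]
#10=u depends on [8:s]
sources: [0:s]
N(rest) = Σ N(rest − s) over sources s of rest; N(one piece) = 1:
  size 1 → [9]=1  [10]=1
  size 2 → [9,10]=2
  size 3 → [8,9,10]=2
  size 4 → [7,8,9,10]=2
  size 5 → [6,7,8,9,10]=2
  size 6 → [4,6,7,8,9,10]=2  [5,6,7,8,9,10]=2
  size 7 → [3,5,6,7,8,9,10]=2  [4,5,6,7,8,9,10]=4
  size 8 → [2,3,5,6,7,8,9,10]=2  [3,4,5,6,7,8,9,10]=6
  size 9 → [2,3,4,5,6,7,8,9,10]=8
  first=0(s) contributes 8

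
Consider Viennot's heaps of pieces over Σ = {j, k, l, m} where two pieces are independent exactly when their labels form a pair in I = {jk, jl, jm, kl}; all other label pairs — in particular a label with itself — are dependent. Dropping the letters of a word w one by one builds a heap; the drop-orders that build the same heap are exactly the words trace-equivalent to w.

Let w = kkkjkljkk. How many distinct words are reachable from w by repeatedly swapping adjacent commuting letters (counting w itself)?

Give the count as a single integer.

252

piece 0:k — minimal
piece 1:k rests on {0:k}
piece 2:k rests on {1:k}
piece 3:j — minimal
piece 4:k rests on {2:k}
piece 5:l — minimal
piece 6:j rests on {3:j}
piece 7:k rests on {4:k}
piece 8:k rests on {7:k}
minimal pieces: {0:k, 3:j, 5:l}
ways to finish when only these pieces remain (= sum over removing one remaining piece with nothing left below it):
  1 left: {5}→1  {6}→1  {8}→1
  2 left: {3,6}→1  {5,6}→2  {5,8}→2  {6,8}→2  {7,8}→1
  3 left: {3,5,6}→3  {3,6,8}→3  {4,7,8}→1  {5,6,8}→6  {5,7,8}→3  {6,7,8}→3
  4 left: {2,4,7,8}→1  {3,5,6,8}→12  {3,6,7,8}→6  {4,5,7,8}→4  {4,6,7,8}→4  {5,6,7,8}→12
  5 left: {1,2,4,7,8}→1  {2,4,5,7,8}→5  {2,4,6,7,8}→5  {3,4,6,7,8}→10  {3,5,6,7,8}→30  {4,5,6,7,8}→20
  6 left: {0,1,2,4,7,8}→1  {1,2,4,5,7,8}→6  {1,2,4,6,7,8}→6  {2,3,4,6,7,8}→15  {2,4,5,6,7,8}→30  {3,4,5,6,7,8}→60
  7 left: {0,1,2,4,5,7,8}→7  {0,1,2,4,6,7,8}→7  {1,2,3,4,6,7,8}→21  {1,2,4,5,6,7,8}→42  {2,3,4,5,6,7,8}→105
  placing 0:k first → 168 extensions
  placing 3:j first → 56 extensions
  placing 5:l first → 28 extensions
total linear extensions = 252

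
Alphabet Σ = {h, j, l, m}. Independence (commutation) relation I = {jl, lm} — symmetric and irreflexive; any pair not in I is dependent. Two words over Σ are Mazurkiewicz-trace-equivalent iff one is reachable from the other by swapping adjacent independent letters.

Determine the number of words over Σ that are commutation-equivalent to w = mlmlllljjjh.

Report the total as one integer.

drop 0:m onto floor
drop 1:l onto floor
drop 2:m onto {0:m}
drop 3:l onto {1:l}
drop 4:l onto {3:l}
drop 5:l onto {4:l}
drop 6:l onto {5:l}
drop 7:j onto {2:m}
drop 8:j onto {7:j}
drop 9:j onto {8:j}
drop 10:h onto {6:l, 9:j}
ground layer = {0:m, 1:l}
drop-orders for the pieces not yet dropped (sum over which currently-grounded one goes next):
  1 to go: {10} 1
  2 to go: {6,10} 1  {9,10} 1
  3 to go: {5,6,10} 1  {6,9,10} 2  {8,9,10} 1
  4 to go: {4,5,6,10} 1  {5,6,9,10} 3  {6,8,9,10} 3  {7,8,9,10} 1
  5 to go: {2,7,8,9,10} 1  {3,4,5,6,10} 1  {4,5,6,9,10} 4  {5,6,8,9,10} 6  {6,7,8,9,10} 4
  6 to go: {0,2,7,8,9,10} 1  {1,3,4,5,6,10} 1  {2,6,7,8,9,10} 5  {3,4,5,6,9,10} 5  {4,5,6,8,9,10} 10  {5,6,7,8,9,10} 10
  7 to go: {0,2,6,7,8,9,10} 6  {1,3,4,5,6,9,10} 6  {2,5,6,7,8,9,10} 15  {3,4,5,6,8,9,10} 15  {4,5,6,7,8,9,10} 20
  8 to go: {0,2,5,6,7,8,9,10} 21  {1,3,4,5,6,8,9,10} 21  {2,4,5,6,7,8,9,10} 35  {3,4,5,6,7,8,9,10} 35
  9 to go: {0,2,4,5,6,7,8,9,10} 56  {1,3,4,5,6,7,8,9,10} 56  {2,3,4,5,6,7,8,9,10} 70
  if 0:m drops first: 126 orders
  if 1:l drops first: 126 orders
heap linearizations: 252

252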